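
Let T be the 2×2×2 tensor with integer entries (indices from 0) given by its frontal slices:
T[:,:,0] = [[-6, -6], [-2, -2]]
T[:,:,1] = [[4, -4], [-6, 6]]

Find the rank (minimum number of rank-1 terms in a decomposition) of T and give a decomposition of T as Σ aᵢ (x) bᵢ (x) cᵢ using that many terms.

rank(T) = 2

Lower bound: in the mode-2 unfolding of T (rows indexed by j, columns by (i,k)) the 2×2 minor on rows j ∈ {0, 1}, columns (i,k) ∈ {(0,0), (0,1)} is det [[-6, 4], [-6, -4]] = 48 ≠ 0, so that unfolding has rank ≥ 2 and hence rank(T) ≥ 2 (CP rank is at least every unfolding rank, though it can be larger).
Upper bound: with S_k = T[:,:,k], the two rank-1 terms a₁b₁ᵀ, a₂b₂ᵀ are the rank-1 members of the pencil x·S₀ + y·S₁.
det(x·S₀ + y·S₁) is −88·xy = (-88)·(y)(x), vanishing at (x:y) = (1:0) and (0:1).
M₁ = S₀ = [[-6, -6], [-2, -2]] = (-2)·[3, 1][1, 1]ᵀ and M₂ = S₁ = [[4, -4], [-6, 6]] = 2·[2, -3][1, -1]ᵀ, so take a₁ = [3, 1], b₁ = [1, 1], a₂ = [2, -3], b₂ = [1, -1].
Each slice is an integer combination of E₁ = a₁b₁ᵀ and E₂ = a₂b₂ᵀ: S₀ = −2·E₁, S₁ = 2·E₂; reading off coefficients, c₁ = [-2, 0] and c₂ = [0, 2].
Hence T = [3, 1] (x) [1, 1] (x) [-2, 0] + [2, -3] (x) [1, -1] (x) [0, 2], so rank(T) ≤ 2.
These bounds meet, so rank(T) = 2.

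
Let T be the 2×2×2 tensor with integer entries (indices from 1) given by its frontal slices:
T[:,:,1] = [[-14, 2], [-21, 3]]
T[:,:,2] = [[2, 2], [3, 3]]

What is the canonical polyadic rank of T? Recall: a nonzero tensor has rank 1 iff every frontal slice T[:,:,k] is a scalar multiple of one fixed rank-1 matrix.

2

Lower bound: the mode-2 unfolding of T (rows indexed by j, columns by (i,k) = (1,1), (1,2), (2,1), (2,2)) is [[-14, 2, -21, 3], [2, 2, 3, 3]].
There the 2×2 minor on rows j ∈ {1, 2}, columns (i,k) ∈ {(1,1), (1,2)} is det [[-14, 2], [2, 2]] = -32 ≠ 0, so this unfolding has rank ≥ 2; CP rank is at least every unfolding rank, so rank(T) ≥ 2. (Unfolding ranks only ever bound the CP rank from below — rank(T) can be strictly larger than all of them — so the matching upper bound has to come from an explicit 2-term decomposition.)
Upper bound — finding two terms. Every mode-1 slice of T is a multiple of one matrix: T[i,:,:] = a[i]·M with a = [2, 3] and M = [[-7, 1], [1, 1]] (rows indexed by j, columns by k). So it suffices to write M as a sum of two rank-1 matrices.
Splitting M by its rows (j = 1, 2), M = [1, 0][-7, 1]ᵀ + [0, 1][1, 1]ᵀ.
Hence T = [2, 3] ⊗ [1, 0] ⊗ [-7, 1] + [2, 3] ⊗ [0, 1] ⊗ [1, 1], so rank(T) ≤ 2.
These bounds meet, so rank(T) = 2.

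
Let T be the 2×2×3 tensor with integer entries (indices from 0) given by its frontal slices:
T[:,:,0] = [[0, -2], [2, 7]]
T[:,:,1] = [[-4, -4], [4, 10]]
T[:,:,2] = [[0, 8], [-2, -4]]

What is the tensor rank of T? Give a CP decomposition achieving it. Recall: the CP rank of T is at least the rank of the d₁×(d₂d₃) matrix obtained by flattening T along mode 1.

Lower bound: in the mode-3 unfolding of T (rows indexed by k, columns by (i,j)) the 3×3 minor on rows k ∈ {0, 1, 2}, columns (i,j) ∈ {(0,0), (0,1), (1,0)} is det [[0, -2, 2], [-4, -4, 4], [0, 8, -2]] = -48 ≠ 0, so that unfolding has rank ≥ 3 and hence rank(T) ≥ 3 (CP rank is at least every unfolding rank, though it can be larger).
Upper bound: T is a sum of 3 rank-1 terms, T = (1, -1) (x) (1, 2) (x) (-4, -4, 4) + (2, -1) (x) (1, 1) (x) (2, 0, -2) + (2, 1) (x) (0, 1) (x) (1, 2, 2) (written with every a and b primitive with positive leading entry and the scale carried by c; CP decompositions are not unique, and this one is verified by expanding entrywise), so rank(T) ≤ 3.
These bounds meet, so rank(T) = 3.

rank(T) = 3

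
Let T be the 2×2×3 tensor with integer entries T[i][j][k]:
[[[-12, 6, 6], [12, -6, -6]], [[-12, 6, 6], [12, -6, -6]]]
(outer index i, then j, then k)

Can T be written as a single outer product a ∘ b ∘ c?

Yes

If T = a ∘ b ∘ c then every fibre of T is a multiple of the corresponding factor, so read the factors off the fibres through the nonzero entry T[0,0,0] = -12.
The mode-1 fibre T[:,0,0] = [-12, -12] gives a = [1, 1] (primitive direction); the mode-2 fibre T[0,:,0] = [-12, 12] gives b = [1, -1]; then c[k] = T[0,0,k] / (a[0]·b[0]) = [-12, 6, 6] / 1 = [-12, 6, 6].
Expanding [1, 1] ∘ [1, -1] ∘ [-12, 6, 6] reproduces all 12 entries of T, so T = [1, 1] ∘ [1, -1] ∘ [-12, 6, 6] and rank(T) ≤ 1.
Equivalently every frontal slice T[:,:,k] is c[k] times the rank-1 matrix [1, 1] ∘ [1, -1]. So T has rank 1 (it is nonzero).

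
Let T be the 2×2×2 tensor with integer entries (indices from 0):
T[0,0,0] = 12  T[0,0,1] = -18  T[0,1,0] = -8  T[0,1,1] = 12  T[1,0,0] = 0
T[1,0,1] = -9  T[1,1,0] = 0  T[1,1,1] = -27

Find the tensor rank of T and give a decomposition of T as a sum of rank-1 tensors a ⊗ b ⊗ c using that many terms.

rank(T) = 2

Lower bound: in the mode-3 unfolding of T (rows indexed by k, columns by (i,j)) the 2×2 minor on rows k ∈ {0, 1}, columns (i,j) ∈ {(0,0), (1,0)} is det [[12, 0], [-18, -9]] = -108 ≠ 0, so that unfolding has rank ≥ 2 and hence rank(T) ≥ 2 (CP rank is at least every unfolding rank, though it can be larger).
Upper bound: with S_k = T[:,:,k], the two rank-1 terms a₁b₁ᵀ, a₂b₂ᵀ are the rank-1 members of the pencil x·S₀ + y·S₁.
det(x·S₀ + y·S₁) is −396·xy + 594·y² = (-198)·(2·x − 3·y)(y), vanishing at (x:y) = (3:2) and (1:0).
M₁ = 3·S₀ + 2·S₁ = [[0, 0], [-18, -54]] = (-18)·[0, 1][1, 3]ᵀ and M₂ = S₀ = [[12, -8], [0, 0]] = 4·[1, 0][3, -2]ᵀ, so take a₁ = [0, 1], b₁ = [1, 3], a₂ = [1, 0], b₂ = [3, -2].
Each slice is an integer combination of E₁ = a₁b₁ᵀ and E₂ = a₂b₂ᵀ: S₀ = 4·E₂, S₁ = −9·E₁ − 6·E₂; reading off coefficients, c₁ = [0, -9] and c₂ = [4, -6].
Hence T = [0, 1] ⊗ [1, 3] ⊗ [0, -9] + [1, 0] ⊗ [3, -2] ⊗ [4, -6], so rank(T) ≤ 2.
These bounds meet, so rank(T) = 2.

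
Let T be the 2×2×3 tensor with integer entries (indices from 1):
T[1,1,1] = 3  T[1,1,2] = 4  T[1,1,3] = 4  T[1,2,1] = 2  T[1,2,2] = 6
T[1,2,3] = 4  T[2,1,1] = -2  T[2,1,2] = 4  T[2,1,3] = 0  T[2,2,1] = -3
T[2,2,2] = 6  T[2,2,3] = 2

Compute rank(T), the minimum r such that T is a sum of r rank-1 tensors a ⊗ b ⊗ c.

3

Lower bound: the mode-3 unfolding of T (rows indexed by k, columns by (i,j) = (1,1), (1,2), (2,1), (2,2)) is [[3, 2, -2, -3], [4, 6, 4, 6], [4, 4, 0, 2]].
There the 3×3 minor on rows k ∈ {1, 2, 3}, columns (i,j) ∈ {(1,1), (1,2), (2,2)} is det [[3, 2, -3], [4, 6, 6], [4, 4, 2]] = 20 ≠ 0, so this unfolding has rank ≥ 3; CP rank is at least every unfolding rank, so rank(T) ≥ 3. (Unfolding ranks only ever bound the CP rank from below — rank(T) can be strictly larger than all of them — so the matching upper bound has to come from an explicit 3-term decomposition.)
Upper bound: T is a sum of 3 rank-1 terms, T = [0, 1] ⊗ [0, 1] ⊗ [1, -2, 2] + [1, 0] ⊗ [1, 1] ⊗ [4, 2, 4] + [1, 2] ⊗ [1, 2] ⊗ [-1, 2, 0] (written with every a and b primitive with positive leading entry and the scale carried by c; CP decompositions are not unique, and this one is verified by expanding entrywise), so rank(T) ≤ 3.
These bounds meet, so rank(T) = 3.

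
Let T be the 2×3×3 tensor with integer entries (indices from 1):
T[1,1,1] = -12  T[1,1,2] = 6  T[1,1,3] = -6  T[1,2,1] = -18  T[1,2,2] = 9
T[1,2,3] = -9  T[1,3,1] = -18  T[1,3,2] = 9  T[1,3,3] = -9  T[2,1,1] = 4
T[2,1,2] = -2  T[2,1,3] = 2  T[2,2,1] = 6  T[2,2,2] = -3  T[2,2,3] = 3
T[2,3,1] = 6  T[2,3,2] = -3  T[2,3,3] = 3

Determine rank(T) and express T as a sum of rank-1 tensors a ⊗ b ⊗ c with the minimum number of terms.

rank(T) = 1

Lower bound: T ≠ 0 (e.g. T[1,1,1] = -12), so rank(T) ≥ 1.
Upper bound: the mode-1 fibre T[:,1,1] = [-12, 4] gives a = [3, -1] (primitive direction); the mode-2 fibre T[1,:,1] = [-12, -18, -18] gives b = [2, 3, 3]; then c[k] = T[1,1,k] / (a[1]·b[1]) = [-12, 6, -6] / 6 = [-2, 1, -1].
Expanding [3, -1] ⊗ [2, 3, 3] ⊗ [-2, 1, -1] reproduces all 18 entries of T, so T = [3, -1] ⊗ [2, 3, 3] ⊗ [-2, 1, -1] and rank(T) ≤ 1.
These bounds meet, so rank(T) = 1.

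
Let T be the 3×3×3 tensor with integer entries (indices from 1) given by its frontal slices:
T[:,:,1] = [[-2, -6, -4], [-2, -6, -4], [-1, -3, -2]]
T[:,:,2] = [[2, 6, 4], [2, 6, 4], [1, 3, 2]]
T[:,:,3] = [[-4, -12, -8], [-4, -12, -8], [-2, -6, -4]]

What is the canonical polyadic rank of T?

1

Lower bound: T ≠ 0 (e.g. T[1,1,1] = -2), so rank(T) ≥ 1.
Upper bound: if T = a (x) b (x) c then every fibre of T is a multiple of the corresponding factor, so read the factors off the fibres through the nonzero entry T[1,1,1] = -2.
The mode-1 fibre T[:,1,1] = [-2, -2, -1] gives a = [2, 2, 1] (primitive direction); the mode-2 fibre T[1,:,1] = [-2, -6, -4] gives b = [1, 3, 2]; then c[k] = T[1,1,k] / (a[1]·b[1]) = [-2, 2, -4] / 2 = [-1, 1, -2].
Expanding [2, 2, 1] (x) [1, 3, 2] (x) [-1, 1, -2] reproduces all 27 entries of T, so T = [2, 2, 1] (x) [1, 3, 2] (x) [-1, 1, -2] and rank(T) ≤ 1.
These bounds meet, so rank(T) = 1.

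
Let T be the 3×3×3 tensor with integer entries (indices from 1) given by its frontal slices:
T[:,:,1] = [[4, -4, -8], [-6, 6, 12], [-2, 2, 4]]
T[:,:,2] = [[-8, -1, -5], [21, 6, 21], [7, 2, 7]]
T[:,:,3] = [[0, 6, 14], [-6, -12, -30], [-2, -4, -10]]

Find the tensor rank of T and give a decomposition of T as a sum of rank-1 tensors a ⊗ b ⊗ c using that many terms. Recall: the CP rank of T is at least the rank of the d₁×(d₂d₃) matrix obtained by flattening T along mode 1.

rank(T) = 2

Lower bound: the mode-3 unfolding of T (rows indexed by k, columns by (i,j) = (1,1), (1,2), (1,3), (2,1), (2,2), (2,3), (3,1), (3,2), (3,3)) is [[4, -4, -8, -6, 6, 12, -2, 2, 4], [-8, -1, -5, 21, 6, 21, 7, 2, 7], [0, 6, 14, -6, -12, -30, -2, -4, -10]].
There the 2×2 minor on rows k ∈ {1, 2}, columns (i,j) ∈ {(1,1), (1,2)} is det [[4, -4], [-8, -1]] = -36 ≠ 0, so this unfolding has rank ≥ 2; CP rank is at least every unfolding rank, so rank(T) ≥ 2. (This is only a lower bound: in general the CP rank may exceed every unfolding rank, so we still need to exhibit 2 rank-1 terms summing to T.)
Upper bound — finding two terms. Write S_k = T[:,:,k] for the frontal slices: S₁ = [[4, -4, -8], [-6, 6, 12], [-2, 2, 4]], S₂ = [[-8, -1, -5], [21, 6, 21], [7, 2, 7]], S₃ = [[0, 6, 14], [-6, -12, -30], [-2, -4, -10]].
If T = a₁ ⊗ b₁ ⊗ c₁ + a₂ ⊗ b₂ ⊗ c₂ then each S_k = c₁[k]·a₁b₁ᵀ + c₂[k]·a₂b₂ᵀ. S₁ and S₂ are linearly independent, so a₁b₁ᵀ and a₂b₂ᵀ must span the same plane of matrices: they are the rank-1 matrices of the form x·S₁ + y·S₂.
The 2×2 minor of x·S₁ + y·S₂ on rows {1,2}, columns {1,2} is 54·xy − 27·y² = 27·(2·x − y)(y), vanishing at (x:y) = (1:2) and (1:0).
M₁ = S₁ + 2·S₂ = [[-12, -6, -18], [36, 18, 54], [12, 6, 18]] = (-6)·(1, -3, -1)(2, 1, 3)ᵀ and M₂ = S₁ = [[4, -4, -8], [-6, 6, 12], [-2, 2, 4]] = 2·(2, -3, -1)(1, -1, -2)ᵀ, so take a₁ = (1, -3, -1), b₁ = (2, 1, 3), a₂ = (2, -3, -1), b₂ = (1, -1, -2).
Each slice is an integer combination of E₁ = a₁b₁ᵀ and E₂ = a₂b₂ᵀ: S₁ = 2·E₂, S₂ = −3·E₁ − E₂, S₃ = 2·E₁ − 2·E₂; reading off coefficients, c₁ = (0, -3, 2) and c₂ = (2, -1, -2).
Hence T = (1, -3, -1) ⊗ (2, 1, 3) ⊗ (0, -3, 2) + (2, -3, -1) ⊗ (1, -1, -2) ⊗ (2, -1, -2), so rank(T) ≤ 2.
These bounds meet, so rank(T) = 2.
Check entry T[1,3,1] = -8: (1)·(3)·(0) + (2)·(-2)·(2) = -8.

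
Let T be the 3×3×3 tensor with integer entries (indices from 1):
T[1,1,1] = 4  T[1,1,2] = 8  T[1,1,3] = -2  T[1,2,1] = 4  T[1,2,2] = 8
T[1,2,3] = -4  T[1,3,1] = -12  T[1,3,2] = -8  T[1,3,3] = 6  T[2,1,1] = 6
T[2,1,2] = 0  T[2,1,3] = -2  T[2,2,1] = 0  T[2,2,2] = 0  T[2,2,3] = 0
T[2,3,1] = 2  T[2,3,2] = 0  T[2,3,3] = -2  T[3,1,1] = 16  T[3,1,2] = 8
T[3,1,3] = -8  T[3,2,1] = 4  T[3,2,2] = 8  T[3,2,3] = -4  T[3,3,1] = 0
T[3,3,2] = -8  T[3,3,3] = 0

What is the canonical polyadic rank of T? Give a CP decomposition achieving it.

Lower bound: the mode-2 unfolding of T (rows indexed by j, columns by (i,k) = (1,1), (1,2), (1,3), (2,1), (2,2), (2,3), (3,1), (3,2), (3,3)) is [[4, 8, -2, 6, 0, -2, 16, 8, -8], [4, 8, -4, 0, 0, 0, 4, 8, -4], [-12, -8, 6, 2, 0, -2, 0, -8, 0]].
There the 3×3 minor on rows j ∈ {1, 2, 3}, columns (i,k) ∈ {(1,1), (1,2), (1,3)} is det [[4, 8, -2], [4, 8, -4], [-12, -8, 6]] = 128 ≠ 0, so this unfolding has rank ≥ 3; CP rank is at least every unfolding rank, so rank(T) ≥ 3. (This is only a lower bound: in general the CP rank may exceed every unfolding rank, so we still need to exhibit 3 rank-1 terms summing to T.)
Upper bound: T is a sum of 3 rank-1 terms, T = (1, -1, -2) ⊗ (1, 0, 1) ⊗ (-4, 0, 2) + (1, 0, 1) ⊗ (1, 1, -1) ⊗ (4, 8, -4) + (2, 1, 2) ⊗ (1, 0, -1) ⊗ (2, 0, 0) (one valid choice — decompositions are not unique — normalised so each a, b is primitive with positive first nonzero entry; check it by expanding all entries), so rank(T) ≤ 3.
These bounds meet, so rank(T) = 3.

rank(T) = 3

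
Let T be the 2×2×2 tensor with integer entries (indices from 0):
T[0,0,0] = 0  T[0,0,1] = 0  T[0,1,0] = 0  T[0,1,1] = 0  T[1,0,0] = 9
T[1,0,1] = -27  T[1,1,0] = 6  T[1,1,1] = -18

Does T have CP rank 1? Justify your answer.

If T = a (x) b (x) c then every fibre of T is a multiple of the corresponding factor, so read the factors off the fibres through the nonzero entry T[1,0,0] = 9.
The mode-1 fibre T[:,0,0] = [0, 9] gives a = (0, 1) (primitive direction); the mode-2 fibre T[1,:,0] = [9, 6] gives b = (3, 2); then c[k] = T[1,0,k] / (a[1]·b[0]) = [9, -27] / 3 = (3, -9).
Expanding (0, 1) (x) (3, 2) (x) (3, -9) reproduces all 8 entries of T, so T = (0, 1) (x) (3, 2) (x) (3, -9) and rank(T) ≤ 1.
Equivalently every frontal slice T[:,:,k] is c[k] times the rank-1 matrix (0, 1) (x) (3, 2). So T has rank 1 (it is nonzero).

Yes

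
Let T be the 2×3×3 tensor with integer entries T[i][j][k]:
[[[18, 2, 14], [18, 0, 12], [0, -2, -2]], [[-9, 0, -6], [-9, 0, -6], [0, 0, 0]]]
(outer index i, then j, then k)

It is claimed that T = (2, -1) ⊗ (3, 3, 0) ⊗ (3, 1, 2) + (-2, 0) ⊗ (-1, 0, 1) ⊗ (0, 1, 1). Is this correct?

No

Reconstruct entry (0,0,1) from the claimed factors: Σₗ aₗ[0]bₗ[0]cₗ[1] = (2)·(3)·(1) + (-2)·(-1)·(1) = 8, but T[0,0,1] = 2. The claim is false.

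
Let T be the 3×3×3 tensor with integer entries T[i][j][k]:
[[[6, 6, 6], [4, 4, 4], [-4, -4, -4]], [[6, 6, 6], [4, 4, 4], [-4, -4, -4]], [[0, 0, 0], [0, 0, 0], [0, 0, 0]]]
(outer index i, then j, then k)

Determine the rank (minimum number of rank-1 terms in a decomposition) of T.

1

Lower bound: T ≠ 0 (e.g. T[0,0,0] = 6), so rank(T) ≥ 1.
Upper bound: if T = a ⊗ b ⊗ c then every fibre of T is a multiple of the corresponding factor, so read the factors off the fibres through the nonzero entry T[0,0,0] = 6.
The mode-1 fibre T[:,0,0] = [6, 6, 0] gives a = [1, 1, 0] (primitive direction); the mode-2 fibre T[0,:,0] = [6, 4, -4] gives b = [3, 2, -2]; then c[k] = T[0,0,k] / (a[0]·b[0]) = [6, 6, 6] / 3 = [2, 2, 2].
Expanding [1, 1, 0] ⊗ [3, 2, -2] ⊗ [2, 2, 2] reproduces all 27 entries of T, so T = [1, 1, 0] ⊗ [3, 2, -2] ⊗ [2, 2, 2] and rank(T) ≤ 1.
These bounds meet, so rank(T) = 1.
Check entry T[0,1,2] = 4: (1)·(2)·(2) = 4.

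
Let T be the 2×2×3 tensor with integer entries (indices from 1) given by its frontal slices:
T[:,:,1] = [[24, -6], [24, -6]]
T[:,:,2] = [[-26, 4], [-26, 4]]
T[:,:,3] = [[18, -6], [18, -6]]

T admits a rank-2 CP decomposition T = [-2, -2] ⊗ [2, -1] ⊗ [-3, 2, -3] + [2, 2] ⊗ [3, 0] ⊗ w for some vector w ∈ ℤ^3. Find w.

w = [2, -3, 1]

Subtract the known terms from T to get the rank-1 residual R = [2, 2] ⊗ [3, 0] ⊗ w, so R[i,j,k] = a[i]·b[j]·w[k]. Pick indices with nonzero a[1]·b[1] = (2)·(3) = 6. Only the fibre through (1,1,·) is needed: R[1,1,:] = T[1,1,:] − Σₗ aₗ[1]bₗ[1]cₗ = [24, -26, 18] − (-2)·(2)·[-3, 2, -3] = [12, -18, 6]. Then w[k] = R[1,1,k] / 6 for each k, giving w = [12, -18, 6] / 6 = [2, -3, 1].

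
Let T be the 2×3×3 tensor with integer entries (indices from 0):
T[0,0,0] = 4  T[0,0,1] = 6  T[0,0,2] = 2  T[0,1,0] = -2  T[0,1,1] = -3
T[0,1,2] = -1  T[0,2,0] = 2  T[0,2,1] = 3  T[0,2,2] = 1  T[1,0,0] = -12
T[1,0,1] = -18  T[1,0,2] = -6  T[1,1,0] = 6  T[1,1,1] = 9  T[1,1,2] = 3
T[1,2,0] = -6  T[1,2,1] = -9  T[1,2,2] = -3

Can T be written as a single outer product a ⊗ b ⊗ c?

Yes

The mode-1 fibre T[:,0,0] = [4, -12] gives a = [1, -3] (primitive direction); the mode-2 fibre T[0,:,0] = [4, -2, 2] gives b = [2, -1, 1]; then c[k] = T[0,0,k] / (a[0]·b[0]) = [4, 6, 2] / 2 = [2, 3, 1].
Expanding [1, -3] ⊗ [2, -1, 1] ⊗ [2, 3, 1] reproduces all 18 entries of T, so T = [1, -3] ⊗ [2, -1, 1] ⊗ [2, 3, 1] and rank(T) ≤ 1.
Equivalently every frontal slice T[:,:,k] is c[k] times the rank-1 matrix [1, -3] ⊗ [2, -1, 1]. So T has rank 1 (it is nonzero).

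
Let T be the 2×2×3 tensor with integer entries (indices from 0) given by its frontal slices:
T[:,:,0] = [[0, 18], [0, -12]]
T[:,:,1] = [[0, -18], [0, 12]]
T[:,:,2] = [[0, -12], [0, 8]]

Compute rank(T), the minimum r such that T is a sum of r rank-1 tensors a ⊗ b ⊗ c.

Lower bound: T ≠ 0 (e.g. T[0,1,0] = 18), so rank(T) ≥ 1.
Upper bound: if T = a ⊗ b ⊗ c then every fibre of T is a multiple of the corresponding factor, so read the factors off the fibres through the nonzero entry T[0,1,0] = 18.
The mode-1 fibre T[:,1,0] = [18, -12] gives a = [3, -2] (primitive direction); the mode-2 fibre T[0,:,0] = [0, 18] gives b = [0, 1]; then c[k] = T[0,1,k] / (a[0]·b[1]) = [18, -18, -12] / 3 = [6, -6, -4].
Expanding [3, -2] ⊗ [0, 1] ⊗ [6, -6, -4] reproduces all 12 entries of T, so T = [3, -2] ⊗ [0, 1] ⊗ [6, -6, -4] and rank(T) ≤ 1.
These bounds meet, so rank(T) = 1.

1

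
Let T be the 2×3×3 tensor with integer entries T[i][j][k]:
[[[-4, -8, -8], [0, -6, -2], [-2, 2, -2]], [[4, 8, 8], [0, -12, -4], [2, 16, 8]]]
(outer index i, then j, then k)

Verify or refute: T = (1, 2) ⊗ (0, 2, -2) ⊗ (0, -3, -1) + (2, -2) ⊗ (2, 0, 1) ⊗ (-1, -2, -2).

Yes

Reconstruct entrywise from the claimed factors. For example, T[0,1,1] = -6 and Σₗ aₗ[0]bₗ[1]cₗ[1] = (1)·(2)·(-3) + (2)·(0)·(-2) = -6; checking all 18 entries, every one matches. The claim holds.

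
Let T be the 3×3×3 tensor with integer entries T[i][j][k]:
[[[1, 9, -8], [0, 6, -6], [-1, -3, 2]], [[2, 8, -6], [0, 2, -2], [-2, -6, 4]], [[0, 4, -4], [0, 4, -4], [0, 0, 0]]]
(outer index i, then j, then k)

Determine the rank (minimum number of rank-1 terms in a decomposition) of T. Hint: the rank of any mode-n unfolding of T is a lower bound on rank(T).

2

Lower bound: in the mode-2 unfolding of T (rows indexed by j, columns by (i,k)) the 2×2 minor on rows j ∈ {0, 1}, columns (i,k) ∈ {(0,0), (0,1)} is det [[1, 9], [0, 6]] = 6 ≠ 0, so that unfolding has rank ≥ 2 and hence rank(T) ≥ 2 (CP rank is at least every unfolding rank, though it can be larger).
Upper bound: with S_k = T[:,:,k], the two rank-1 terms a₁b₁ᵀ, a₂b₂ᵀ are the rank-1 members of the pencil x·S₀ + y·S₁.
The 2×2 minor of x·S₀ + y·S₁ on rows {0,1}, columns {0,1} is −10·xy − 30·y² = (-10)·(x + 3·y)(y), vanishing at (x:y) = (3:-1) and (1:0).
M₁ = 3·S₀ − S₁ = [[-6, -6, 0], [-2, -2, 0], [-4, -4, 0]] = (-2)·[3, 1, 2][1, 1, 0]ᵀ and M₂ = S₀ = [[1, 0, -1], [2, 0, -2], [0, 0, 0]] = [1, 2, 0][1, 0, -1]ᵀ, so take a₁ = [3, 1, 2], b₁ = [1, 1, 0], a₂ = [1, 2, 0], b₂ = [1, 0, -1].
Each slice is an integer combination of E₁ = a₁b₁ᵀ and E₂ = a₂b₂ᵀ: S₀ = E₂, S₁ = 2·E₁ + 3·E₂, S₂ = −2·E₁ − 2·E₂; reading off coefficients, c₁ = [0, 2, -2] and c₂ = [1, 3, -2].
Hence T = [3, 1, 2] ⊗ [1, 1, 0] ⊗ [0, 2, -2] + [1, 2, 0] ⊗ [1, 0, -1] ⊗ [1, 3, -2], so rank(T) ≤ 2.
These bounds meet, so rank(T) = 2.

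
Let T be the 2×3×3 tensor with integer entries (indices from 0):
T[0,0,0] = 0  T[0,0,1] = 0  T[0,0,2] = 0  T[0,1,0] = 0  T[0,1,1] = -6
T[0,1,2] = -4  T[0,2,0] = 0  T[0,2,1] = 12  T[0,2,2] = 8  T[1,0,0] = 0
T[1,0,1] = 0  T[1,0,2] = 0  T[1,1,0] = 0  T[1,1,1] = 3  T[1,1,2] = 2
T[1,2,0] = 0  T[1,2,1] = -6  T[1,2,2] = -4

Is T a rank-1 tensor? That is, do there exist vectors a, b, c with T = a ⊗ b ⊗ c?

Yes

If T = a ⊗ b ⊗ c then every fibre of T is a multiple of the corresponding factor, so read the factors off the fibres through the nonzero entry T[0,1,1] = -6.
The mode-1 fibre T[:,1,1] = [-6, 3] gives a = [2, -1] (primitive direction); the mode-2 fibre T[0,:,1] = [0, -6, 12] gives b = [0, 1, -2]; then c[k] = T[0,1,k] / (a[0]·b[1]) = [0, -6, -4] / 2 = [0, -3, -2].
Expanding [2, -1] ⊗ [0, 1, -2] ⊗ [0, -3, -2] reproduces all 18 entries of T, so T = [2, -1] ⊗ [0, 1, -2] ⊗ [0, -3, -2] and rank(T) ≤ 1.
Equivalently every frontal slice T[:,:,k] is c[k] times the rank-1 matrix [2, -1] ⊗ [0, 1, -2]. So T has rank 1 (it is nonzero).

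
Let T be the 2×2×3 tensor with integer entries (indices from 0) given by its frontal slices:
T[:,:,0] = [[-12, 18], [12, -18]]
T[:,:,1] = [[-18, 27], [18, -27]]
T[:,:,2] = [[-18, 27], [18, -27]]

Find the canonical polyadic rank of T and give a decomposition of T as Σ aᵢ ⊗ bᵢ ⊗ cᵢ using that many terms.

Lower bound: T ≠ 0 (e.g. T[0,0,0] = -12), so rank(T) ≥ 1.
Upper bound: the mode-1 fibre T[:,0,0] = [-12, 12] gives a = [1, -1] (primitive direction); the mode-2 fibre T[0,:,0] = [-12, 18] gives b = [2, -3]; then c[k] = T[0,0,k] / (a[0]·b[0]) = [-12, -18, -18] / 2 = [-6, -9, -9].
Expanding [1, -1] ⊗ [2, -3] ⊗ [-6, -9, -9] reproduces all 12 entries of T, so T = [1, -1] ⊗ [2, -3] ⊗ [-6, -9, -9] and rank(T) ≤ 1.
These bounds meet, so rank(T) = 1.

rank(T) = 1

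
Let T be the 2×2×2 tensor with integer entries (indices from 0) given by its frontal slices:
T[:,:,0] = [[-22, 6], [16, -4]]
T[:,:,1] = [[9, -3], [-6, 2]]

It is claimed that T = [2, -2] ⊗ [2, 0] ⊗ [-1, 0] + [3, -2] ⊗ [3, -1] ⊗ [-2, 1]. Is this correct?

Yes

Reconstruct entrywise from the claimed factors. For example, T[1,0,0] = 16 and Σₗ aₗ[1]bₗ[0]cₗ[0] = (-2)·(2)·(-1) + (-2)·(3)·(-2) = 16; checking all 8 entries, every one matches. The claim holds.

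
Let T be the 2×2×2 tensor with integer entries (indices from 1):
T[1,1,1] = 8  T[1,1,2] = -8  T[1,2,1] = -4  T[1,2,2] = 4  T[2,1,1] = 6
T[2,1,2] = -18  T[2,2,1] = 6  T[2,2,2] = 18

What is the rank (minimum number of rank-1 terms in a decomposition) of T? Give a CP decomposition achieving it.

rank(T) = 2

Lower bound: in the mode-1 unfolding of T (rows indexed by i, columns by (j,k)) the 2×2 minor on rows i ∈ {1, 2}, columns (j,k) ∈ {(1,1), (1,2)} is det [[8, -8], [6, -18]] = -96 ≠ 0, so that unfolding has rank ≥ 2 and hence rank(T) ≥ 2 (CP rank is at least every unfolding rank, though it can be larger).
Upper bound: with S_k = T[:,:,k], the two rank-1 terms a₁b₁ᵀ, a₂b₂ᵀ are the rank-1 members of the pencil x·S₁ + y·S₂.
det(x·S₁ + y·S₂) is 72·x² − 72·y² = 72·(x − y)(x + y), vanishing at (x:y) = (1:1) and (1:-1).
M₁ = S₁ + S₂ = [[0, 0], [-12, 24]] = (-12)·(0, 1)(1, -2)ᵀ and M₂ = S₁ − S₂ = [[16, -8], [24, -12]] = 4·(2, 3)(2, -1)ᵀ, so take a₁ = (0, 1), b₁ = (1, -2), a₂ = (2, 3), b₂ = (2, -1).
Each slice is an integer combination of E₁ = a₁b₁ᵀ and E₂ = a₂b₂ᵀ: S₁ = −6·E₁ + 2·E₂, S₂ = −6·E₁ − 2·E₂; reading off coefficients, c₁ = (-6, -6) and c₂ = (2, -2).
Hence T = (0, 1) ⊗ (1, -2) ⊗ (-6, -6) + (2, 3) ⊗ (2, -1) ⊗ (2, -2), so rank(T) ≤ 2.
These bounds meet, so rank(T) = 2.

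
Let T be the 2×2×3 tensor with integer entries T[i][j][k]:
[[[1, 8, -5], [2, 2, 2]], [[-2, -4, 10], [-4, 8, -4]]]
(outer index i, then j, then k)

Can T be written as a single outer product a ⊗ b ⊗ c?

No

The mode-3 unfolding of T (rows indexed by k, columns by (i,j) = (0,0), (0,1), (1,0), (1,1)) is [[1, 2, -2, -4], [8, 2, -4, 8], [-5, 2, 10, -4]].
There the 3×3 minor on rows k ∈ {0, 1, 2}, columns (i,j) ∈ {(0,0), (0,1), (1,0)} is det [[1, 2, -2], [8, 2, -4], [-5, 2, 10]] = -144 ≠ 0, so this unfolding has rank ≥ 3; CP rank is at least every unfolding rank, so rank(T) ≥ 3.
In particular rank(T) ≥ 3 > 1, so T is not rank-1.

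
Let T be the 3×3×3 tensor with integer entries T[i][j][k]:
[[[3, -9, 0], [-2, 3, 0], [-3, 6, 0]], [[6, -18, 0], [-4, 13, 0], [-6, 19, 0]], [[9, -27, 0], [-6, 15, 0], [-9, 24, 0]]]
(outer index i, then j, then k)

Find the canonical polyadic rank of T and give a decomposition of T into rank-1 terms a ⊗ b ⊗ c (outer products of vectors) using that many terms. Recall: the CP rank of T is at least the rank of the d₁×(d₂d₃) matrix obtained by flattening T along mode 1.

Lower bound: the mode-1 unfolding of T (rows indexed by i, columns by (j,k) = (0,0), (0,1), (0,2), (1,0), (1,1), (1,2), (2,0), (2,1), (2,2)) is [[3, -9, 0, -2, 3, 0, -3, 6, 0], [6, -18, 0, -4, 13, 0, -6, 19, 0], [9, -27, 0, -6, 15, 0, -9, 24, 0]].
There the 2×2 minor on rows i ∈ {0, 1}, columns (j,k) ∈ {(0,0), (1,1)} is det [[3, 3], [6, 13]] = 21 ≠ 0, so this unfolding has rank ≥ 2; CP rank is at least every unfolding rank, so rank(T) ≥ 2. (Flattening ranks never certify an upper bound on CP rank; for that we must actually write T with 2 rank-1 terms.)
Upper bound — finding two terms. Write S_k = T[:,:,k] for the frontal slices: S₀ = [[3, -2, -3], [6, -4, -6], [9, -6, -9]], S₁ = [[-9, 3, 6], [-18, 13, 19], [-27, 15, 24]], S₂ = [[0, 0, 0], [0, 0, 0], [0, 0, 0]].
If T = a₁ ⊗ b₁ ⊗ c₁ + a₂ ⊗ b₂ ⊗ c₂ then each S_k = c₁[k]·a₁b₁ᵀ + c₂[k]·a₂b₂ᵀ. S₀ and S₁ are linearly independent, so a₁b₁ᵀ and a₂b₂ᵀ must span the same plane of matrices: they are the rank-1 matrices of the form x·S₀ + y·S₁.
The 2×2 minor of x·S₀ + y·S₁ on rows {0,1}, columns {0,1} is 21·xy − 63·y² = 21·(x − 3·y)(y), vanishing at (x:y) = (3:1) and (1:0).
M₁ = 3·S₀ + S₁ = [[0, -3, -3], [0, 1, 1], [0, -3, -3]] = −[3, -1, 3][0, 1, 1]ᵀ and M₂ = S₀ = [[3, -2, -3], [6, -4, -6], [9, -6, -9]] = [1, 2, 3][3, -2, -3]ᵀ, so take a₁ = [3, -1, 3], b₁ = [0, 1, 1], a₂ = [1, 2, 3], b₂ = [3, -2, -3].
Each slice is an integer combination of E₁ = a₁b₁ᵀ and E₂ = a₂b₂ᵀ: S₀ = E₂, S₁ = −E₁ − 3·E₂, S₂ = 0; reading off coefficients, c₁ = [0, -1, 0] and c₂ = [1, -3, 0].
Hence T = [3, -1, 3] ⊗ [0, 1, 1] ⊗ [0, -1, 0] + [1, 2, 3] ⊗ [3, -2, -3] ⊗ [1, -3, 0], so rank(T) ≤ 2.
These bounds meet, so rank(T) = 2.
Check entry T[0,1,0] = -2: (3)·(1)·(0) + (1)·(-2)·(1) = -2.

rank(T) = 2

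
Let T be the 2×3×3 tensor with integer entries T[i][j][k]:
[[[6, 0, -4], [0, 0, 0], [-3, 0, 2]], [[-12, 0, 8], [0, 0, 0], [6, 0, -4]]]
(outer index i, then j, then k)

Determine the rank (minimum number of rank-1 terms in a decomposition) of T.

1

Lower bound: T ≠ 0 (e.g. T[0,0,0] = 6), so rank(T) ≥ 1.
Upper bound: the mode-1 fibre T[:,0,0] = [6, -12] gives a = [1, -2] (primitive direction); the mode-2 fibre T[0,:,0] = [6, 0, -3] gives b = [2, 0, -1]; then c[k] = T[0,0,k] / (a[0]·b[0]) = [6, 0, -4] / 2 = [3, 0, -2].
Expanding [1, -2] ⊗ [2, 0, -1] ⊗ [3, 0, -2] reproduces all 18 entries of T, so T = [1, -2] ⊗ [2, 0, -1] ⊗ [3, 0, -2] and rank(T) ≤ 1.
These bounds meet, so rank(T) = 1.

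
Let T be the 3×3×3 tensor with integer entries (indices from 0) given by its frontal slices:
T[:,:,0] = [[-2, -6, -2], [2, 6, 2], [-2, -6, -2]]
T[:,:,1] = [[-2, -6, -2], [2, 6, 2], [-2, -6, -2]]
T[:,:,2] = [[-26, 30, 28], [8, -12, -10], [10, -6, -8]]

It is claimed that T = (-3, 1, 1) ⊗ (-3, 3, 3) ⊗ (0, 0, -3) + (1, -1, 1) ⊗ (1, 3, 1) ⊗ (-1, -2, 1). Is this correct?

No

Reconstruct entry (0,0,0) from the claimed factors: Σₗ aₗ[0]bₗ[0]cₗ[0] = (-3)·(-3)·(0) + (1)·(1)·(-1) = -1, but T[0,0,0] = -2. The claim is false.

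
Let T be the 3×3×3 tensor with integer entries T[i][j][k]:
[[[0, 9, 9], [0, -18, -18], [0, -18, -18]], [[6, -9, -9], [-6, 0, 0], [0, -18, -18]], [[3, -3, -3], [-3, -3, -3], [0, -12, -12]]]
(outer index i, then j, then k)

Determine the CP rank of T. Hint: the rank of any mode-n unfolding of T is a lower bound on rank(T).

Lower bound: in the mode-2 unfolding of T (rows indexed by j, columns by (i,k)) the 2×2 minor on rows j ∈ {0, 1}, columns (i,k) ∈ {(0,1), (1,0)} is det [[9, 6], [-18, -6]] = 54 ≠ 0, so that unfolding has rank ≥ 2 and hence rank(T) ≥ 2 (CP rank is at least every unfolding rank, though it can be larger).
Upper bound: with S_k = T[:,:,k], the two rank-1 terms a₁b₁ᵀ, a₂b₂ᵀ are the rank-1 members of the pencil x·S₀ + y·S₁.
The 2×2 minor of x·S₀ + y·S₁ on rows {0,1}, columns {0,1} is 54·xy − 162·y² = 54·(x − 3·y)(y), vanishing at (x:y) = (3:1) and (1:0).
M₁ = 3·S₀ + S₁ = [[9, -18, -18], [9, -18, -18], [6, -12, -12]] = 3·[3, 3, 2][1, -2, -2]ᵀ and M₂ = S₀ = [[0, 0, 0], [6, -6, 0], [3, -3, 0]] = 3·[0, 2, 1][1, -1, 0]ᵀ, so take a₁ = [3, 3, 2], b₁ = [1, -2, -2], a₂ = [0, 2, 1], b₂ = [1, -1, 0].
Each slice is an integer combination of E₁ = a₁b₁ᵀ and E₂ = a₂b₂ᵀ: S₀ = 3·E₂, S₁ = 3·E₁ − 9·E₂, S₂ = 3·E₁ − 9·E₂; reading off coefficients, c₁ = [0, 3, 3] and c₂ = [3, -9, -9].
Hence T = [3, 3, 2] ⊗ [1, -2, -2] ⊗ [0, 3, 3] + [0, 2, 1] ⊗ [1, -1, 0] ⊗ [3, -9, -9], so rank(T) ≤ 2.
These bounds meet, so rank(T) = 2.

2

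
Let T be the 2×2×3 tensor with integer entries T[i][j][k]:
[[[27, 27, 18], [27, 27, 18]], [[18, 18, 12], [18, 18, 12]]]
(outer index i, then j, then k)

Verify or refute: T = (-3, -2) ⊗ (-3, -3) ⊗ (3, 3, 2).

Yes

Reconstruct entrywise from the claimed factors. For example, T[1,0,0] = 18 and Σₗ aₗ[1]bₗ[0]cₗ[0] = (-2)·(-3)·(3) = 18; checking all 12 entries, every one matches. The claim holds.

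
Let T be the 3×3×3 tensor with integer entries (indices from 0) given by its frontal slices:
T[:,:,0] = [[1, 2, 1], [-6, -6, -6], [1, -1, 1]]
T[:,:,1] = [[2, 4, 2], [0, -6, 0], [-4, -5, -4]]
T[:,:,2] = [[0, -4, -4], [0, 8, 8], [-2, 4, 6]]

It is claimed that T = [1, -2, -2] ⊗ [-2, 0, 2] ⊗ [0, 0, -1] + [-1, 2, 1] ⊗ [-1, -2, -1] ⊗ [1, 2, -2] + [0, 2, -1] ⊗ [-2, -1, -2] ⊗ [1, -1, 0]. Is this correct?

Yes

Reconstruct entrywise from the claimed factors. For example, T[1,2,0] = -6 and Σₗ aₗ[1]bₗ[2]cₗ[0] = (-2)·(2)·(0) + (2)·(-1)·(1) + (2)·(-2)·(1) = -6; checking all 27 entries, every one matches. The claim holds.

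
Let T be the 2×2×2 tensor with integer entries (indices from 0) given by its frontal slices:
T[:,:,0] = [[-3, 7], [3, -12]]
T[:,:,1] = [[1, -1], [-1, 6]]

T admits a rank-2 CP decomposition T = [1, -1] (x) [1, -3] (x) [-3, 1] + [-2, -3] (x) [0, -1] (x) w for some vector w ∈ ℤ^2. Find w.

w = [-1, 1]

Subtract the known terms from T to get the rank-1 residual R = [-2, -3] (x) [0, -1] (x) w, so R[i,j,k] = a[i]·b[j]·w[k]. Pick indices with nonzero a[0]·b[1] = (-2)·(-1) = 2. Only the fibre through (0,1,·) is needed: R[0,1,:] = T[0,1,:] − Σₗ aₗ[0]bₗ[1]cₗ = [7, -1] − (1)·(-3)·[-3, 1] = [-2, 2]. Then w[k] = R[0,1,k] / 2 for each k, giving w = [-2, 2] / 2 = [-1, 1].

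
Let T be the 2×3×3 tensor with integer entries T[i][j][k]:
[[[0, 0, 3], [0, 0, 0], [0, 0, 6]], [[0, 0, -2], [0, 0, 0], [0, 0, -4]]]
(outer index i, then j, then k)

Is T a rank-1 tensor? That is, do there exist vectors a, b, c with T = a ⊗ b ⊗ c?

If T = a ⊗ b ⊗ c then every fibre of T is a multiple of the corresponding factor, so read the factors off the fibres through the nonzero entry T[0,0,2] = 3.
The mode-1 fibre T[:,0,2] = [3, -2] gives a = [3, -2] (primitive direction); the mode-2 fibre T[0,:,2] = [3, 0, 6] gives b = [1, 0, 2]; then c[k] = T[0,0,k] / (a[0]·b[0]) = [0, 0, 3] / 3 = [0, 0, 1].
Expanding [3, -2] ⊗ [1, 0, 2] ⊗ [0, 0, 1] reproduces all 18 entries of T, so T = [3, -2] ⊗ [1, 0, 2] ⊗ [0, 0, 1] and rank(T) ≤ 1.
Equivalently every frontal slice T[:,:,k] is c[k] times the rank-1 matrix [3, -2] ⊗ [1, 0, 2]. So T has rank 1 (it is nonzero).

Yes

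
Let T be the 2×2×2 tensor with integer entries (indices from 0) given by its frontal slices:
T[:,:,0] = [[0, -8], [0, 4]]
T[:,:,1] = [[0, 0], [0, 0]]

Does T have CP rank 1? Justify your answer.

Yes

If T = a (x) b (x) c then every fibre of T is a multiple of the corresponding factor, so read the factors off the fibres through the nonzero entry T[0,1,0] = -8.
The mode-1 fibre T[:,1,0] = [-8, 4] gives a = [2, -1] (primitive direction); the mode-2 fibre T[0,:,0] = [0, -8] gives b = [0, 1]; then c[k] = T[0,1,k] / (a[0]·b[1]) = [-8, 0] / 2 = [-4, 0].
Expanding [2, -1] (x) [0, 1] (x) [-4, 0] reproduces all 8 entries of T, so T = [2, -1] (x) [0, 1] (x) [-4, 0] and rank(T) ≤ 1.
Equivalently every frontal slice T[:,:,k] is c[k] times the rank-1 matrix [2, -1] (x) [0, 1]. So T has rank 1 (it is nonzero).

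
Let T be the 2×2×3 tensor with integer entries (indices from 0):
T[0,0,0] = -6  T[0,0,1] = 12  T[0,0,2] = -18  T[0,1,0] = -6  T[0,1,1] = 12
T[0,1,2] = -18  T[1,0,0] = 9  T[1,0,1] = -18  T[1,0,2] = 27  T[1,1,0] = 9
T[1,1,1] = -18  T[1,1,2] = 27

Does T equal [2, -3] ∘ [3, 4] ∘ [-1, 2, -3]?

No

Reconstruct entry (0,1,0) from the claimed factors: Σₗ aₗ[0]bₗ[1]cₗ[0] = (2)·(4)·(-1) = -8, but T[0,1,0] = -6. The claim is false.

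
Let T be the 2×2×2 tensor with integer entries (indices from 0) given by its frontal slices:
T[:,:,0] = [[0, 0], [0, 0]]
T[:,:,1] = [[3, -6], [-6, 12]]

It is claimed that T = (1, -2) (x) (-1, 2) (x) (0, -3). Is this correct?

Yes

Reconstruct entrywise from the claimed factors. For example, T[1,1,0] = 0 and Σₗ aₗ[1]bₗ[1]cₗ[0] = (-2)·(2)·(0) = 0; checking all 8 entries, every one matches. The claim holds.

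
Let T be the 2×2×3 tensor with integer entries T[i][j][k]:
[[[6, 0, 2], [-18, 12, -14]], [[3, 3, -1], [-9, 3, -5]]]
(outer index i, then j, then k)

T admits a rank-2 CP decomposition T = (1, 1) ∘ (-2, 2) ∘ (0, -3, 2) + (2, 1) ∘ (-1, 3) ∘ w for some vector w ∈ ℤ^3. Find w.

w = (-3, 3, -3)

Subtract the known terms from T to get the rank-1 residual R = (2, 1) ∘ (-1, 3) ∘ w, so R[i,j,k] = a[i]·b[j]·w[k]. Pick indices with nonzero a[0]·b[0] = (2)·(-1) = -2. Only the fibre through (0,0,·) is needed: R[0,0,:] = T[0,0,:] − Σₗ aₗ[0]bₗ[0]cₗ = [6, 0, 2] − (1)·(-2)·(0, -3, 2) = [6, -6, 6]. Then w[k] = R[0,0,k] / -2 for each k, giving w = [6, -6, 6] / -2 = (-3, 3, -3).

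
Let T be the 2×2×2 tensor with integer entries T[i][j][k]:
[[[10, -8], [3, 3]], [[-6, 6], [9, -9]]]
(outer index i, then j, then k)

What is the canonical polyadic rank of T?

Lower bound: in the mode-1 unfolding of T (rows indexed by i, columns by (j,k)) the 2×2 minor on rows i ∈ {0, 1}, columns (j,k) ∈ {(0,0), (0,1)} is det [[10, -8], [-6, 6]] = 12 ≠ 0, so that unfolding has rank ≥ 2 and hence rank(T) ≥ 2 (CP rank is at least every unfolding rank, though it can be larger).
Upper bound: with S_k = T[:,:,k], the two rank-1 terms a₁b₁ᵀ, a₂b₂ᵀ are the rank-1 members of the pencil x·S₀ + y·S₁.
det(x·S₀ + y·S₁) is 108·x² − 162·xy + 54·y² = 54·(2·x − y)(x − y), vanishing at (x:y) = (1:2) and (1:1).
M₁ = S₀ + 2·S₁ = [[-6, 9], [6, -9]] = (-3)·[1, -1][2, -3]ᵀ and M₂ = S₀ + S₁ = [[2, 6], [0, 0]] = 2·[1, 0][1, 3]ᵀ, so take a₁ = [1, -1], b₁ = [2, -3], a₂ = [1, 0], b₂ = [1, 3].
Each slice is an integer combination of E₁ = a₁b₁ᵀ and E₂ = a₂b₂ᵀ: S₀ = 3·E₁ + 4·E₂, S₁ = −3·E₁ − 2·E₂; reading off coefficients, c₁ = [3, -3] and c₂ = [4, -2].
Hence T = [1, -1] ⊗ [2, -3] ⊗ [3, -3] + [1, 0] ⊗ [1, 3] ⊗ [4, -2], so rank(T) ≤ 2.
These bounds meet, so rank(T) = 2.

2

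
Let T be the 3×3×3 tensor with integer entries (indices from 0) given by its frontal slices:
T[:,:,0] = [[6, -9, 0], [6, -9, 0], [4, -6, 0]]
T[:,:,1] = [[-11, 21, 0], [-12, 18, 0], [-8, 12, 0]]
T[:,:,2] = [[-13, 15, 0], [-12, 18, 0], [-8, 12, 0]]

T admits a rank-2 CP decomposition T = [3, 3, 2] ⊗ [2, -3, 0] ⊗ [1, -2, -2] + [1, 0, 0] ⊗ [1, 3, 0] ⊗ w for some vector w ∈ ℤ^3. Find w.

w = [0, 1, -1]

Subtract the known terms from T to get the rank-1 residual R = [1, 0, 0] ⊗ [1, 3, 0] ⊗ w, so R[i,j,k] = a[i]·b[j]·w[k]. Pick indices with nonzero a[0]·b[0] = (1)·(1) = 1. Only the fibre through (0,0,·) is needed: R[0,0,:] = T[0,0,:] − Σₗ aₗ[0]bₗ[0]cₗ = [6, -11, -13] − (3)·(2)·[1, -2, -2] = [0, 1, -1]. Then w[k] = R[0,0,k] / 1 for each k, giving w = [0, 1, -1] / 1 = [0, 1, -1].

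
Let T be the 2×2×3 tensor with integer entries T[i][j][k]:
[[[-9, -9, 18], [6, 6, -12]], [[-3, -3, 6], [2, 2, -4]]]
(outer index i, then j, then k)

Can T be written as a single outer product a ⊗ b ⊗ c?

Yes

If T = a ⊗ b ⊗ c then every fibre of T is a multiple of the corresponding factor, so read the factors off the fibres through the nonzero entry T[0,0,0] = -9.
The mode-1 fibre T[:,0,0] = [-9, -3] gives a = [3, 1] (primitive direction); the mode-2 fibre T[0,:,0] = [-9, 6] gives b = [3, -2]; then c[k] = T[0,0,k] / (a[0]·b[0]) = [-9, -9, 18] / 9 = [-1, -1, 2].
Expanding [3, 1] ⊗ [3, -2] ⊗ [-1, -1, 2] reproduces all 12 entries of T, so T = [3, 1] ⊗ [3, -2] ⊗ [-1, -1, 2] and rank(T) ≤ 1.
Equivalently every frontal slice T[:,:,k] is c[k] times the rank-1 matrix [3, 1] ⊗ [3, -2]. So T has rank 1 (it is nonzero).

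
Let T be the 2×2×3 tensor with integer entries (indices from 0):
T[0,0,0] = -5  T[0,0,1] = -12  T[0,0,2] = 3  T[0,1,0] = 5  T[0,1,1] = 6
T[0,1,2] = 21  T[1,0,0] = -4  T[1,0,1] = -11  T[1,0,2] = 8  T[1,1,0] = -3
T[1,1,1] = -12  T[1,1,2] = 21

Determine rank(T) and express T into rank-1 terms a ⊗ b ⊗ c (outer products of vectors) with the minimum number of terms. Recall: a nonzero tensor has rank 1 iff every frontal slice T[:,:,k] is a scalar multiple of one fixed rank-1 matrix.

Lower bound: the mode-1 unfolding of T (rows indexed by i, columns by (j,k) = (0,0), (0,1), (0,2), (1,0), (1,1), (1,2)) is [[-5, -12, 3, 5, 6, 21], [-4, -11, 8, -3, -12, 21]].
There the 2×2 minor on rows i ∈ {0, 1}, columns (j,k) ∈ {(0,0), (0,1)} is det [[-5, -12], [-4, -11]] = 7 ≠ 0, so this unfolding has rank ≥ 2; CP rank is at least every unfolding rank, so rank(T) ≥ 2. (Unfolding ranks only ever bound the CP rank from below — rank(T) can be strictly larger than all of them — so the matching upper bound has to come from an explicit 2-term decomposition.)
Upper bound — finding two terms. Write S_k = T[:,:,k] for the frontal slices: S₀ = [[-5, 5], [-4, -3]], S₁ = [[-12, 6], [-11, -12]], S₂ = [[3, 21], [8, 21]].
If T = a₁ ⊗ b₁ ⊗ c₁ + a₂ ⊗ b₂ ⊗ c₂ then each S_k = c₁[k]·a₁b₁ᵀ + c₂[k]·a₂b₂ᵀ. S₀ and S₁ are linearly independent, so a₁b₁ᵀ and a₂b₂ᵀ must span the same plane of matrices: they are the rank-1 matrices of the form x·S₀ + y·S₁.
det(x·S₀ + y·S₁) is 35·x² + 175·xy + 210·y² = 35·(x + 3·y)(x + 2·y), vanishing at (x:y) = (3:-1) and (2:-1).
M₁ = 3·S₀ − S₁ = [[-3, 9], [-1, 3]] = −(3, 1)(1, -3)ᵀ and M₂ = 2·S₀ − S₁ = [[2, 4], [3, 6]] = (2, 3)(1, 2)ᵀ, so take a₁ = (3, 1), b₁ = (1, -3), a₂ = (2, 3), b₂ = (1, 2).
Each slice is an integer combination of E₁ = a₁b₁ᵀ and E₂ = a₂b₂ᵀ: S₀ = −E₁ − E₂, S₁ = −2·E₁ − 3·E₂, S₂ = −E₁ + 3·E₂; reading off coefficients, c₁ = (-1, -2, -1) and c₂ = (-1, -3, 3).
Hence T = (3, 1) ⊗ (1, -3) ⊗ (-1, -2, -1) + (2, 3) ⊗ (1, 2) ⊗ (-1, -3, 3), so rank(T) ≤ 2.
These bounds meet, so rank(T) = 2.
Check entry T[0,1,1] = 6: (3)·(-3)·(-2) + (2)·(2)·(-3) = 6.

rank(T) = 2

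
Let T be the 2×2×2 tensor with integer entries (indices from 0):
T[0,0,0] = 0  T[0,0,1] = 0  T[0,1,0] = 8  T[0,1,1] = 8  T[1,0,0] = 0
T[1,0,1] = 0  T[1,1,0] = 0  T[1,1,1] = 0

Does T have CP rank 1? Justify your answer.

If T = a (x) b (x) c then every fibre of T is a multiple of the corresponding factor, so read the factors off the fibres through the nonzero entry T[0,1,0] = 8.
The mode-1 fibre T[:,1,0] = [8, 0] gives a = (1, 0) (primitive direction); the mode-2 fibre T[0,:,0] = [0, 8] gives b = (0, 1); then c[k] = T[0,1,k] / (a[0]·b[1]) = [8, 8] / 1 = (8, 8).
Expanding (1, 0) (x) (0, 1) (x) (8, 8) reproduces all 8 entries of T, so T = (1, 0) (x) (0, 1) (x) (8, 8) and rank(T) ≤ 1.
Equivalently every frontal slice T[:,:,k] is c[k] times the rank-1 matrix (1, 0) (x) (0, 1). So T has rank 1 (it is nonzero).

Yes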